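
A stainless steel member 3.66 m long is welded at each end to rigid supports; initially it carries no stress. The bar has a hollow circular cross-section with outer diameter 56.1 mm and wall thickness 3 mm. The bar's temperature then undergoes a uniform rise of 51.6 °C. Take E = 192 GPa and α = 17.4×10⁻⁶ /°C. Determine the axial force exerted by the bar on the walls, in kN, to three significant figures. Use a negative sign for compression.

Free thermal expansion αLΔT = 17.4e-6 · 3660 · 51.6 = 3.286 mm.
The walls impose strain ε = −(3.286)/3660 = -8.9784e-04; σ = Eε = 192000 · -8.9784e-04 = -172.4 MPa.
Wall reaction R = σ·A = -172.4·500.5 = -86270 N = -86.27 kN.

-86.3 kN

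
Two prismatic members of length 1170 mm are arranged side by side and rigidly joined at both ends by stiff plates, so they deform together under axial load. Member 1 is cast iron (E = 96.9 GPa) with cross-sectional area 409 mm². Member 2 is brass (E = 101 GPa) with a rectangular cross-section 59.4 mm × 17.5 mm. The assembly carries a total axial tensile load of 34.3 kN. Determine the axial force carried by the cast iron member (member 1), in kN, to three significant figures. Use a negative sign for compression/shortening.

9.40 kN

A_2 = 1040 mm².
Equal strain + equilibrium ⇒ each member carries load in proportion to AE: A₁E₁ = 39630000 N, A₂E₂ = 105000000 N, ΣAE = 144600000 N.
F₁ = P·A₁E₁/ΣAE = 34300·39630000/144600000 = 9400 N.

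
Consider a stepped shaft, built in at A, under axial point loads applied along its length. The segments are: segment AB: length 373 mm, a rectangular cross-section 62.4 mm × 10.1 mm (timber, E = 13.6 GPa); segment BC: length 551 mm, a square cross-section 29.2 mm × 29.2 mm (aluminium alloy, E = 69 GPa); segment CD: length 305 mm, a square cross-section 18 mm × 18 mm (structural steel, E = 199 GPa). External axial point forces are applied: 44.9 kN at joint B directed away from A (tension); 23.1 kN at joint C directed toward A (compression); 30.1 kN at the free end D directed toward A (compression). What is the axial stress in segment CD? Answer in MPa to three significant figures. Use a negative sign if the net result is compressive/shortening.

Internal axial forces (sectioning from the free end, tension +): N_CD = -30.1 kN, N_BC = -53.2 kN, N_AB = -8.3 kN.
A_CD = 324 mm².
σ_CD = N_CD/A_CD = -30100/324 = -92.9 MPa.

-92.9 MPa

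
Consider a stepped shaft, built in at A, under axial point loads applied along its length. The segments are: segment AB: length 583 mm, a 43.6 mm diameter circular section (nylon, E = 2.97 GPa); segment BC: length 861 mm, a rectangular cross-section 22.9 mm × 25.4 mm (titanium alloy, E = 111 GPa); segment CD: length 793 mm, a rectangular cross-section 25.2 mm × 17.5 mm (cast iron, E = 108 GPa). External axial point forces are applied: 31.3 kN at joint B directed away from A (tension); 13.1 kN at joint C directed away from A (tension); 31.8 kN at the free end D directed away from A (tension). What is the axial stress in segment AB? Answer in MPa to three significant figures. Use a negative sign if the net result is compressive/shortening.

51.0 MPa

Internal axial forces (sectioning from the free end, tension +): N_CD = 31.8 kN, N_BC = 44.9 kN, N_AB = 76.2 kN.
A_AB = 1493 mm².
σ_AB = N_AB/A_AB = 76200/1493 = 51.04 MPa.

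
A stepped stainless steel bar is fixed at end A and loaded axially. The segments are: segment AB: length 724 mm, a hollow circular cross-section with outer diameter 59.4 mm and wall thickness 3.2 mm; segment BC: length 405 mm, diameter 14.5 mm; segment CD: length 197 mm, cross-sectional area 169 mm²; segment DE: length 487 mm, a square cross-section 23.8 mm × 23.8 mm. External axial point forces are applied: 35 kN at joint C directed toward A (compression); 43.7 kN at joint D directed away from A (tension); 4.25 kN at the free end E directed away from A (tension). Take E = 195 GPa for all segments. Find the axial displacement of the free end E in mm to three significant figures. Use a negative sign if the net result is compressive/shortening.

0.553 mm

Internal axial forces (sectioning from the free end, tension +): N_DE = 4.25 kN, N_CD = 47.95 kN, N_BC = 12.95 kN, N_AB = 12.95 kN.
A_AB = 565 mm².
A_BC = 165.1 mm².
A_DE = 566.4 mm².
δ_AB = 12950·724/(565·195000) = 0.0851 mm
δ_BC = 12950·405/(165.1·195000) = 0.1629 mm
δ_CD = 47950·197/(169·195000) = 0.2866 mm
δ_DE = 4250·487/(566.4·195000) = 0.01874 mm
δ = Σδ_i = 0.5534 mm.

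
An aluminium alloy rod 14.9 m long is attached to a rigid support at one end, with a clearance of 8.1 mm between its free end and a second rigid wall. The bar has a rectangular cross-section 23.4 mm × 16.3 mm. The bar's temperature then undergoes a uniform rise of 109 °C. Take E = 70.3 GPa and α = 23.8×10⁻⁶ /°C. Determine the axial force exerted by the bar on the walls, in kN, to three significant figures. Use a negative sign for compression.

Free thermal expansion αLΔT = 23.8e-6 · 14900 · 109 = 38.65 mm.
The walls engage after the gap closes; constrained expansion = 38.65 − 8.1 = 30.55 mm.
The walls impose strain ε = −(30.55)/14900 = -2.0506e-03; σ = Eε = 70300 · -2.0506e-03 = -144.2 MPa.
Wall reaction R = σ·A = -144.2·381.4 = -54980 N = -54.98 kN.

-55.0 kN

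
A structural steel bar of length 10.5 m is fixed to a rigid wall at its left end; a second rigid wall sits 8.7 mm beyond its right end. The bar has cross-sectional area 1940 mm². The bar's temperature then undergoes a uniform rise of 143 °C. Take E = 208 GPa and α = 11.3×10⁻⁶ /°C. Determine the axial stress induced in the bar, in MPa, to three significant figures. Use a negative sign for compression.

-164 MPa

Free thermal expansion αLΔT = 11.3e-6 · 10500 · 143 = 16.97 mm.
The walls engage after the gap closes; constrained expansion = 16.97 − 8.7 = 8.267 mm.
The walls impose strain ε = −(8.267)/10500 = -7.8733e-04; σ = Eε = 208000 · -7.8733e-04 = -163.8 MPa.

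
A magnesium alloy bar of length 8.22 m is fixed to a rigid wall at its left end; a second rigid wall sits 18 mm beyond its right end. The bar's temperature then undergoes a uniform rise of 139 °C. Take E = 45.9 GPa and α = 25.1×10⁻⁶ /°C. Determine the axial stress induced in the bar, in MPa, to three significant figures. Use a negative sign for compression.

-59.6 MPa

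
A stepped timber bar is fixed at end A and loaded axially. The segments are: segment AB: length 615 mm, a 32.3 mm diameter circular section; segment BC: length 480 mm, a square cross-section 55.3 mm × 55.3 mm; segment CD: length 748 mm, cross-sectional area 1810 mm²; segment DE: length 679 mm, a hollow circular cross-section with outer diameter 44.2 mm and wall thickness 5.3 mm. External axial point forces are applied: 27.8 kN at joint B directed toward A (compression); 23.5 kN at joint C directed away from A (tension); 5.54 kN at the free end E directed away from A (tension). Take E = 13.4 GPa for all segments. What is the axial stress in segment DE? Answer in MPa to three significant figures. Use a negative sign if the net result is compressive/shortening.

Internal axial forces (sectioning from the free end, tension +): N_DE = 5.54 kN, N_CD = 5.54 kN, N_BC = 29.04 kN, N_AB = 1.24 kN.
A_DE = 647.7 mm².
σ_DE = N_DE/A_DE = 5540/647.7 = 8.553 MPa.

8.55 MPa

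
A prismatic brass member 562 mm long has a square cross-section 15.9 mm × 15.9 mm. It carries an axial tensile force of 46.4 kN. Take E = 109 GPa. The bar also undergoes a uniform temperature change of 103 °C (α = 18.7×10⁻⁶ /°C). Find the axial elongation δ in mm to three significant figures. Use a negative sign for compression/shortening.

A = 252.8 mm².
δ_mech = NL/(AE) = 46400·562/(252.8·109000) = 0.9463 mm.
δ_thermal = αLΔT = 18.7e-6·562·103 = 1.082 mm.
δ = δ_mech + δ_thermal = 2.029 mm.

2.03 mm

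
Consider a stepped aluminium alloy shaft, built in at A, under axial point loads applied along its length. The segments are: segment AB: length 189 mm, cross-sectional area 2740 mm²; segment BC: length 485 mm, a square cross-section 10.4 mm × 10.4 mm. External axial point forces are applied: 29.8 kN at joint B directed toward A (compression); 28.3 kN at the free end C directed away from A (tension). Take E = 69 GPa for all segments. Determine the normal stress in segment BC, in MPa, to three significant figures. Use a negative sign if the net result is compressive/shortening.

262 MPa

Internal axial forces (sectioning from the free end, tension +): N_BC = 28.3 kN, N_AB = -1.5 kN.
A_BC = 108.2 mm².
σ_BC = N_BC/A_BC = 28300/108.2 = 261.6 MPa.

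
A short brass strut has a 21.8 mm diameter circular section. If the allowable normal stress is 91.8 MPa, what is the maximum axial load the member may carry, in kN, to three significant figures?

34.3 kN

A = 373.3 mm².
P_max = σ_allow · A = 91.8 · 373.3 = 34260 N = 34.26 kN.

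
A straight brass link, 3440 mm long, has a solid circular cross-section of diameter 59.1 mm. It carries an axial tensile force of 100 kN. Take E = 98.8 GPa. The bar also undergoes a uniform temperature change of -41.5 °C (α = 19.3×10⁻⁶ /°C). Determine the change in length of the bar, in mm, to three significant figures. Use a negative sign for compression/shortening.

-1.49 mm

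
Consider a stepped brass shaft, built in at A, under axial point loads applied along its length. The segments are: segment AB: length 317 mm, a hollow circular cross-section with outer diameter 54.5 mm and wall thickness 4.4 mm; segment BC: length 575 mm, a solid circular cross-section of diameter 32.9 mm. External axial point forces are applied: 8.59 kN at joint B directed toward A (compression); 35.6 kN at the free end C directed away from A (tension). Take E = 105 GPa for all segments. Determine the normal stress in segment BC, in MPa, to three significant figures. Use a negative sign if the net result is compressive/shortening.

Internal axial forces (sectioning from the free end, tension +): N_BC = 35.6 kN, N_AB = 27.01 kN.
A_BC = 850.1 mm².
σ_BC = N_BC/A_BC = 35600/850.1 = 41.88 MPa.

41.9 MPa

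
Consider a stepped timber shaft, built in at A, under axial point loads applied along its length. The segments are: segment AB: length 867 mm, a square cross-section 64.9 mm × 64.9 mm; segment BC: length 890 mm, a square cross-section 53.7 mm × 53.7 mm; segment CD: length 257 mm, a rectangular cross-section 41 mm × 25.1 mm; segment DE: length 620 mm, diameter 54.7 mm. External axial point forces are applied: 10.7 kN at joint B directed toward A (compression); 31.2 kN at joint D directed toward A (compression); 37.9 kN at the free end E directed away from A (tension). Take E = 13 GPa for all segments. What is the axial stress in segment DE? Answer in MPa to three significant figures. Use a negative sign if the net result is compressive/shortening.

Internal axial forces (sectioning from the free end, tension +): N_DE = 37.9 kN, N_CD = 6.7 kN, N_BC = 6.7 kN, N_AB = -4 kN.
A_DE = 2350 mm².
σ_DE = N_DE/A_DE = 37900/2350 = 16.13 MPa.

16.1 MPa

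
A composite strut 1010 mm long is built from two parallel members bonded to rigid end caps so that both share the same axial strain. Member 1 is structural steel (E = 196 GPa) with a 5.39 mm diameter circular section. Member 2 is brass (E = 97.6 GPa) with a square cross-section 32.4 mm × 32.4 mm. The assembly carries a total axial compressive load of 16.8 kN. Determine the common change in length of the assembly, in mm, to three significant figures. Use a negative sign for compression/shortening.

A_1 = 22.82 mm².
A_2 = 1050 mm².
Equal strain + equilibrium ⇒ each member carries load in proportion to AE: A₁E₁ = 4472000 N, A₂E₂ = 102500000 N, ΣAE = 106900000 N.
δ = PL/ΣAE = -16800·1010/106900000 = -0.1587 mm.

-0.159 mm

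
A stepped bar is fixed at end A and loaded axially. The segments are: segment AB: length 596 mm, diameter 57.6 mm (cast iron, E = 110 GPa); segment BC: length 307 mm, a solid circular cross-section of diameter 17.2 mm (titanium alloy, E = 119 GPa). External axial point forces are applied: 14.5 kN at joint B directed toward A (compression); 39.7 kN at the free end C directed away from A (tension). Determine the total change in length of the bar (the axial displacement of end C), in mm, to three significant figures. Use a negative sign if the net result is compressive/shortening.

Internal axial forces (sectioning from the free end, tension +): N_BC = 39.7 kN, N_AB = 25.2 kN.
A_AB = 2606 mm².
A_BC = 232.4 mm².
δ_AB = 25200·596/(2606·110000) = 0.0524 mm
δ_BC = 39700·307/(232.4·119000) = 0.4408 mm
δ = Σδ_i = 0.4932 mm.

0.493 mm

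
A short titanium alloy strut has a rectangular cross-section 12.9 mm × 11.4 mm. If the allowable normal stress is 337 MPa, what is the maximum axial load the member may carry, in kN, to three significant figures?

49.6 kN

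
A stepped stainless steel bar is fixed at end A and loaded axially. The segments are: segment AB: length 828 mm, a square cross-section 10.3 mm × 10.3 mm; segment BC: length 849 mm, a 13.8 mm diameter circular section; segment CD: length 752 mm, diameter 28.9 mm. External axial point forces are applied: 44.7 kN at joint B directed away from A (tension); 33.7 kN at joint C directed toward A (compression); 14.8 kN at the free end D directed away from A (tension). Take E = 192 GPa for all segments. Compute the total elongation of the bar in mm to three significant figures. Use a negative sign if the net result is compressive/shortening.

Internal axial forces (sectioning from the free end, tension +): N_CD = 14.8 kN, N_BC = -18.9 kN, N_AB = 25.8 kN.
A_AB = 106.1 mm².
A_BC = 149.6 mm².
A_CD = 656 mm².
δ_AB = 25800·828/(106.1·192000) = 1.049 mm
δ_BC = -18900·849/(149.6·192000) = -0.5588 mm
δ_CD = 14800·752/(656·192000) = 0.08837 mm
δ = Σδ_i = 0.5784 mm.

0.578 mm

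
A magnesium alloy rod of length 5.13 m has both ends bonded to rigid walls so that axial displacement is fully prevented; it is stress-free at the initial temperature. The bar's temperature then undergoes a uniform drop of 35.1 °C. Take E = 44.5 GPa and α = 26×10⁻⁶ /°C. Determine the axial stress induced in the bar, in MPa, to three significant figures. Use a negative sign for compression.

Free thermal expansion αLΔT = 26e-6 · 5130 · -35.1 = -4.682 mm.
The walls impose strain ε = −(-4.682)/5130 = 9.1260e-04; σ = Eε = 44500 · 9.1260e-04 = 40.61 MPa.

40.6 MPa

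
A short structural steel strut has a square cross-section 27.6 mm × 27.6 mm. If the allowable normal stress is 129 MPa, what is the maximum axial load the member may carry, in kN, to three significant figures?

98.3 kN

A = 761.8 mm².
P_max = σ_allow · A = 129 · 761.8 = 98270 N = 98.27 kN.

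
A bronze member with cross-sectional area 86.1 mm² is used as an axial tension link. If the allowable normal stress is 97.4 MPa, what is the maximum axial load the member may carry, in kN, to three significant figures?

8.39 kN

P_max = σ_allow · A = 97.4 · 86.1 = 8386 N = 8.386 kN.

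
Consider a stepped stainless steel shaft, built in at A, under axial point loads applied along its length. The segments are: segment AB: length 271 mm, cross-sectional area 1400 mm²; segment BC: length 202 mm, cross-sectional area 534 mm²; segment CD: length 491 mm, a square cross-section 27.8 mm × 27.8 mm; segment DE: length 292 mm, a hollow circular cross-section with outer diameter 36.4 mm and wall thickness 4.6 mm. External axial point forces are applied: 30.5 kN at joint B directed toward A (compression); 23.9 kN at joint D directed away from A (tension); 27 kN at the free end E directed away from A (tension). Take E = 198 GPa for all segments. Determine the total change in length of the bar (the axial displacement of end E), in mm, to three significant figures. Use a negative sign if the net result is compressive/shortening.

0.367 mm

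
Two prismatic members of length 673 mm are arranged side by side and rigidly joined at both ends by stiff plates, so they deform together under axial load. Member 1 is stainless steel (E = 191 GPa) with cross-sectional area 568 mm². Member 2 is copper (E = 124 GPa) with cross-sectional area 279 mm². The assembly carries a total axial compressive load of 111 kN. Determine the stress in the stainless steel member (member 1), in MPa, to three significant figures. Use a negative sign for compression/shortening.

-148 MPa

Equal strain + equilibrium ⇒ each member carries load in proportion to AE: A₁E₁ = 108500000 N, A₂E₂ = 34600000 N, ΣAE = 143100000 N.
σ₁ = P·E₁/ΣAE = -111000·191000/143100000 = -148.2 MPa.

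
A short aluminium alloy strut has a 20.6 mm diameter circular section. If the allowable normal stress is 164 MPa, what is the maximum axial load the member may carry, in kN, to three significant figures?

54.7 kN

A = 333.3 mm².
P_max = σ_allow · A = 164 · 333.3 = 54660 N = 54.66 kN.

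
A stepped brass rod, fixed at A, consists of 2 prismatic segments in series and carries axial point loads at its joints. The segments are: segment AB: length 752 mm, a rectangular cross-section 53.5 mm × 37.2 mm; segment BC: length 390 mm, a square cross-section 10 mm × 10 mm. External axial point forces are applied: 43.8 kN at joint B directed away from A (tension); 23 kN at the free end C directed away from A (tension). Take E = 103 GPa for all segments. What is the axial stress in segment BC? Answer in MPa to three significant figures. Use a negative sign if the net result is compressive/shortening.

Internal axial forces (sectioning from the free end, tension +): N_BC = 23 kN, N_AB = 66.8 kN.
A_BC = 100 mm².
σ_BC = N_BC/A_BC = 23000/100 = 230 MPa.

230 MPa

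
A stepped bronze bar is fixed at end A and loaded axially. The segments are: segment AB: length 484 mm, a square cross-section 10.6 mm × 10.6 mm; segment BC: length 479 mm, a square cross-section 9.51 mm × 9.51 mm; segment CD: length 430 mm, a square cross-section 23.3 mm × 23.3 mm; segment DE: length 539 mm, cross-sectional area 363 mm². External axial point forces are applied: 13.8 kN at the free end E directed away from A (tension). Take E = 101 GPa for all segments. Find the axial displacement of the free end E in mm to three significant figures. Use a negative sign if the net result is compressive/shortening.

1.62 mm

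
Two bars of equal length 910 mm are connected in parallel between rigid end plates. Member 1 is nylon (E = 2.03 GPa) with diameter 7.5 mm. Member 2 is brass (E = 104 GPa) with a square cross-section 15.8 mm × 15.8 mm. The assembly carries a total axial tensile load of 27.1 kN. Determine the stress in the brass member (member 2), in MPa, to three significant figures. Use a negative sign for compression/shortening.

108 MPa

A_1 = 44.18 mm².
A_2 = 249.6 mm².
Equal strain + equilibrium ⇒ each member carries load in proportion to AE: A₁E₁ = 89680 N, A₂E₂ = 25960000 N, ΣAE = 26050000 N.
σ₂ = P·E₂/ΣAE = 27100·104000/26050000 = 108.2 MPa.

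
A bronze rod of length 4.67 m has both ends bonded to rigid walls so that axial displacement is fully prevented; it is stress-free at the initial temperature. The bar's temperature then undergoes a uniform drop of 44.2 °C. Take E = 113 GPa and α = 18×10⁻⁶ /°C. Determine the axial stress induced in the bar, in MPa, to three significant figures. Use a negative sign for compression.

89.9 MPa

Free thermal expansion αLΔT = 18e-6 · 4670 · -44.2 = -3.715 mm.
The walls impose strain ε = −(-3.715)/4670 = 7.9560e-04; σ = Eε = 113000 · 7.9560e-04 = 89.9 MPa.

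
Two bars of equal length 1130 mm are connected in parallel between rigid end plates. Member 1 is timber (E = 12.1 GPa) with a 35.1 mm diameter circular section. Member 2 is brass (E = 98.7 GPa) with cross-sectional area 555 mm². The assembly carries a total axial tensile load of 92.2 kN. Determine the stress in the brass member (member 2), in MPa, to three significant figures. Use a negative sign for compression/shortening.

A_1 = 967.6 mm².
Equal strain + equilibrium ⇒ each member carries load in proportion to AE: A₁E₁ = 11710000 N, A₂E₂ = 54780000 N, ΣAE = 66490000 N.
σ₂ = P·E₂/ΣAE = 92200·98700/66490000 = 136.9 MPa.

137 MPa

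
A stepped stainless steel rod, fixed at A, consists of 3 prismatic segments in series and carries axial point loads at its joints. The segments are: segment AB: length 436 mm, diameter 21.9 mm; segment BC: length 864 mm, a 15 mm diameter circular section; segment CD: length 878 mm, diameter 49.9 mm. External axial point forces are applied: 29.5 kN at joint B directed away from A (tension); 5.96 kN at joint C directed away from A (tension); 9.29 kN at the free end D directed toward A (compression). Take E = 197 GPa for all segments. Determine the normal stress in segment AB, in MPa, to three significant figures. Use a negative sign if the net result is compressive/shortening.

69.5 MPa

Internal axial forces (sectioning from the free end, tension +): N_CD = -9.29 kN, N_BC = -3.33 kN, N_AB = 26.17 kN.
A_AB = 376.7 mm².
σ_AB = N_AB/A_AB = 26170/376.7 = 69.47 MPa.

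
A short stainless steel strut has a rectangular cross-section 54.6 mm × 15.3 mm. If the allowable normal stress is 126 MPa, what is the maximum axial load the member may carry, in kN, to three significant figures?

105 kN

A = 835.4 mm².
P_max = σ_allow · A = 126 · 835.4 = 105300 N = 105.3 kN.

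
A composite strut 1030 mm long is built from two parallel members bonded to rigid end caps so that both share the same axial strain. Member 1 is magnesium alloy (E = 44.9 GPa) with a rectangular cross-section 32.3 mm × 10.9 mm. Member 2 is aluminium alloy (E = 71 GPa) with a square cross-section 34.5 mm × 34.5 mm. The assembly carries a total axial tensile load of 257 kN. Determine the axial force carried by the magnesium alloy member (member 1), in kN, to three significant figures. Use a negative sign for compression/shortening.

40.5 kN

A_1 = 352.1 mm².
A_2 = 1190 mm².
Equal strain + equilibrium ⇒ each member carries load in proportion to AE: A₁E₁ = 15810000 N, A₂E₂ = 84510000 N, ΣAE = 100300000 N.
F₁ = P·A₁E₁/ΣAE = 257000·15810000/100300000 = 40500 N.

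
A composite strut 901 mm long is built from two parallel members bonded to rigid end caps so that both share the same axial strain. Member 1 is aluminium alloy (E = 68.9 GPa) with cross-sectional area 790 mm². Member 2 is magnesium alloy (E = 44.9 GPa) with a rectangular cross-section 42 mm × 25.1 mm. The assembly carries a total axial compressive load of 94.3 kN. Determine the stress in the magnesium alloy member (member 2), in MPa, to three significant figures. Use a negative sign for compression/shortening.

-41.6 MPa

A_2 = 1054 mm².
Equal strain + equilibrium ⇒ each member carries load in proportion to AE: A₁E₁ = 54430000 N, A₂E₂ = 47330000 N, ΣAE = 101800000 N.
σ₂ = P·E₂/ΣAE = -94300·44900/101800000 = -41.61 MPa.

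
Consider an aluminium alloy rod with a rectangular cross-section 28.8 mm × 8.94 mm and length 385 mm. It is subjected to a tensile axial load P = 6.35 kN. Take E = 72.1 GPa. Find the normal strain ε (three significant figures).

A = 257.5 mm².
σ = N/A = 24.66 MPa; ε = σ/E = 24.66/72100 = 3.421e-04.

3.42e-04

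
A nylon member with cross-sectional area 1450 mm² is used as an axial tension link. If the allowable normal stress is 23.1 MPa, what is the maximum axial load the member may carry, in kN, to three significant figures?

P_max = σ_allow · A = 23.1 · 1450 = 33500 N = 33.49 kN.

33.5 kN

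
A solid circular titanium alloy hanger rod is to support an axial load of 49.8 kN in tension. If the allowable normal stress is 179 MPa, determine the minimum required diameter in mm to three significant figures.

18.8 mm

Required area A ≥ P/σ_allow = 49800/179 = 278.2 mm².
For a solid circular section, d ≥ √(4A/π) = 18.82 mm.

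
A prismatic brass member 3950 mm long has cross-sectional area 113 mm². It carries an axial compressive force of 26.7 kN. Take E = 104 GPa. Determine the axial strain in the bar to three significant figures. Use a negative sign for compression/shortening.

σ = N/A = -236.3 MPa; ε = σ/E = -236.3/104000 = -2.272e-03.

-0.00227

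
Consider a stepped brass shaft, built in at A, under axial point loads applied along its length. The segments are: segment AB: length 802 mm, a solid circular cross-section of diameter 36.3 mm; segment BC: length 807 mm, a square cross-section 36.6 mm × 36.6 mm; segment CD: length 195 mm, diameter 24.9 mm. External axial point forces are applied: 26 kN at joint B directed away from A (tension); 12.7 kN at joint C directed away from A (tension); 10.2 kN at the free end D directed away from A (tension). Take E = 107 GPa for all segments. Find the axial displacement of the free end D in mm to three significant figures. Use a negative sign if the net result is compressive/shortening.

Internal axial forces (sectioning from the free end, tension +): N_CD = 10.2 kN, N_BC = 22.9 kN, N_AB = 48.9 kN.
A_AB = 1035 mm².
A_BC = 1340 mm².
A_CD = 487 mm².
δ_AB = 48900·802/(1035·107000) = 0.3542 mm
δ_BC = 22900·807/(1340·107000) = 0.1289 mm
δ_CD = 10200·195/(487·107000) = 0.03817 mm
δ = Σδ_i = 0.5213 mm.

0.521 mm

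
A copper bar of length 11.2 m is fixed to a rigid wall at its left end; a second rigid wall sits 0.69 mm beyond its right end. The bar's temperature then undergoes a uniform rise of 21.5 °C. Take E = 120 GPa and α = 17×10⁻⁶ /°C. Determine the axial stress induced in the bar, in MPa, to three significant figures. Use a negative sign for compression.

-36.5 MPa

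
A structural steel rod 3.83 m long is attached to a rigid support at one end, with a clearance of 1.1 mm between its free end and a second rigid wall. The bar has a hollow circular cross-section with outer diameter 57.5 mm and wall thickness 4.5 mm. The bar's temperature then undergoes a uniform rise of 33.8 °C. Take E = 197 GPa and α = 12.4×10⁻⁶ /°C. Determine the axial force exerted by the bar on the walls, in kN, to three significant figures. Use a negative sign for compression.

Free thermal expansion αLΔT = 12.4e-6 · 3830 · 33.8 = 1.605 mm.
The walls engage after the gap closes; constrained expansion = 1.605 − 1.1 = 0.5052 mm.
The walls impose strain ε = −(0.5052)/3830 = -1.3191e-04; σ = Eε = 197000 · -1.3191e-04 = -25.99 MPa.
Wall reaction R = σ·A = -25.99·749.3 = -19470 N = -19.47 kN.

-19.5 kN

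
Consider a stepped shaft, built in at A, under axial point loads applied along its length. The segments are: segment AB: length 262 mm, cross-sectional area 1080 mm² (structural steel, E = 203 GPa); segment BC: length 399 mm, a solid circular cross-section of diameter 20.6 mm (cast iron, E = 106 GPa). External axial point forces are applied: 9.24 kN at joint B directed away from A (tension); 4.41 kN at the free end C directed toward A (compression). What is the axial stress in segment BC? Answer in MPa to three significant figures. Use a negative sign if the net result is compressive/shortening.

Internal axial forces (sectioning from the free end, tension +): N_BC = -4.41 kN, N_AB = 4.83 kN.
A_BC = 333.3 mm².
σ_BC = N_BC/A_BC = -4410/333.3 = -13.23 MPa.

-13.2 MPa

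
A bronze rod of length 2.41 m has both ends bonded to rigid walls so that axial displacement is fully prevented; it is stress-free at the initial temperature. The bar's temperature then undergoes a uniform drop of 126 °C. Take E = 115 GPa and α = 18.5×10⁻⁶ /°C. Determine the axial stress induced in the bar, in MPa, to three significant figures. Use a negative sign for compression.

Free thermal expansion αLΔT = 18.5e-6 · 2410 · -126 = -5.618 mm.
The walls impose strain ε = −(-5.618)/2410 = 2.3310e-03; σ = Eε = 115000 · 2.3310e-03 = 268.1 MPa.

268 MPa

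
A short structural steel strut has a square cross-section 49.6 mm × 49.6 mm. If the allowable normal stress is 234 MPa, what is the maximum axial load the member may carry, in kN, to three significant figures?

A = 2460 mm².
P_max = σ_allow · A = 234 · 2460 = 575700 N = 575.7 kN.

576 kN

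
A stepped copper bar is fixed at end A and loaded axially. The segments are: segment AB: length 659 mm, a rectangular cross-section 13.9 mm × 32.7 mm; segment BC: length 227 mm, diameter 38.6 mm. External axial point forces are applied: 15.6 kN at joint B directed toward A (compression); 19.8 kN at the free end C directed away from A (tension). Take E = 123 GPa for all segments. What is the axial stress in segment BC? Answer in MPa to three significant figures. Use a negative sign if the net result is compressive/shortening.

Internal axial forces (sectioning from the free end, tension +): N_BC = 19.8 kN, N_AB = 4.2 kN.
A_BC = 1170 mm².
σ_BC = N_BC/A_BC = 19800/1170 = 16.92 MPa.

16.9 MPa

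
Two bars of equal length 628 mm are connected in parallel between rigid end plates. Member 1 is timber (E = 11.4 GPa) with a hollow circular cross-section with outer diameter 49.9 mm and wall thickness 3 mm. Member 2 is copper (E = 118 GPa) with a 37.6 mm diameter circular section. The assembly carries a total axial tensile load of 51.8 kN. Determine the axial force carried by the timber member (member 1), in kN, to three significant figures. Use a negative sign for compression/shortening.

A_1 = 442 mm².
A_2 = 1110 mm².
Equal strain + equilibrium ⇒ each member carries load in proportion to AE: A₁E₁ = 5039000 N, A₂E₂ = 131000000 N, ΣAE = 136100000 N.
F₁ = P·A₁E₁/ΣAE = 51800·5039000/136100000 = 1918 N.

1.92 kN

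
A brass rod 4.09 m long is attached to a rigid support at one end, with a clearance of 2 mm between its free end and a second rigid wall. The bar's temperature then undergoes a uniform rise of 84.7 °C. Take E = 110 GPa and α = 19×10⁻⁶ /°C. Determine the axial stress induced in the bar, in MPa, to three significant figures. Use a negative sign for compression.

-123 MPa

Free thermal expansion αLΔT = 19e-6 · 4090 · 84.7 = 6.582 mm.
The walls engage after the gap closes; constrained expansion = 6.582 − 2 = 4.582 mm.
The walls impose strain ε = −(4.582)/4090 = -1.1203e-03; σ = Eε = 110000 · -1.1203e-03 = -123.2 MPa.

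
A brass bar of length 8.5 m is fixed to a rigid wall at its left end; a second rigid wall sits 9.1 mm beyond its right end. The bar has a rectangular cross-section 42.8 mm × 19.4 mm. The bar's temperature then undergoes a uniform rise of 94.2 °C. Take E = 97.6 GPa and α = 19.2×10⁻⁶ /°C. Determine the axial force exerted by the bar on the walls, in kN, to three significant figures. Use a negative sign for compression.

Free thermal expansion αLΔT = 19.2e-6 · 8500 · 94.2 = 15.37 mm.
The walls engage after the gap closes; constrained expansion = 15.37 − 9.1 = 6.273 mm.
The walls impose strain ε = −(6.273)/8500 = -7.3805e-04; σ = Eε = 97600 · -7.3805e-04 = -72.03 MPa.
Wall reaction R = σ·A = -72.03·830.3 = -59810 N = -59.81 kN.

-59.8 kN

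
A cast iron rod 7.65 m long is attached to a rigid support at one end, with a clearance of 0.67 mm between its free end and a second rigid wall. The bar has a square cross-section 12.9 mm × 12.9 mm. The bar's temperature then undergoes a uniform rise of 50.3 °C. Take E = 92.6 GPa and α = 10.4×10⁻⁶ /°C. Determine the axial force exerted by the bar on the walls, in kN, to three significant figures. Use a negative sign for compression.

-6.71 kN

Free thermal expansion αLΔT = 10.4e-6 · 7650 · 50.3 = 4.002 mm.
The walls engage after the gap closes; constrained expansion = 4.002 − 0.67 = 3.332 mm.
The walls impose strain ε = −(3.332)/7650 = -4.3554e-04; σ = Eε = 92600 · -4.3554e-04 = -40.33 MPa.
Wall reaction R = σ·A = -40.33·166.4 = -6711 N = -6.711 kN.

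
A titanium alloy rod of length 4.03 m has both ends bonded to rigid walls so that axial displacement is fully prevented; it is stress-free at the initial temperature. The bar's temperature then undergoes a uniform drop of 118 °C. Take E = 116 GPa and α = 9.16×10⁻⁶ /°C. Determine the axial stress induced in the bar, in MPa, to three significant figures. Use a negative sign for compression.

125 MPa

Free thermal expansion αLΔT = 9.16e-6 · 4030 · -118 = -4.356 mm.
The walls impose strain ε = −(-4.356)/4030 = 1.0809e-03; σ = Eε = 116000 · 1.0809e-03 = 125.4 MPa.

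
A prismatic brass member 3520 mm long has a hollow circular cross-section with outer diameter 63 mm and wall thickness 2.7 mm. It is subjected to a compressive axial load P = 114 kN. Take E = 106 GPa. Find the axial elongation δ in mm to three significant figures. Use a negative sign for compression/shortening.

A = 511.5 mm².
δ_mech = NL/(AE) = -114000·3520/(511.5·106000) = -7.401 mm.

-7.40 mm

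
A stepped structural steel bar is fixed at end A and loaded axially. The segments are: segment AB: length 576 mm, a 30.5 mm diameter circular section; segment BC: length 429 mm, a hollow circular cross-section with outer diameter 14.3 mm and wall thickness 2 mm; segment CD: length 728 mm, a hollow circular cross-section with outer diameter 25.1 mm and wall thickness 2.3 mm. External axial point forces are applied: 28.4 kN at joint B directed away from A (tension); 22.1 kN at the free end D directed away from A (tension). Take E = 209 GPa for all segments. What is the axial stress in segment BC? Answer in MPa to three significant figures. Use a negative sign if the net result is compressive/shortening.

286 MPa

Internal axial forces (sectioning from the free end, tension +): N_CD = 22.1 kN, N_BC = 22.1 kN, N_AB = 50.5 kN.
A_BC = 77.28 mm².
σ_BC = N_BC/A_BC = 22100/77.28 = 286 MPa.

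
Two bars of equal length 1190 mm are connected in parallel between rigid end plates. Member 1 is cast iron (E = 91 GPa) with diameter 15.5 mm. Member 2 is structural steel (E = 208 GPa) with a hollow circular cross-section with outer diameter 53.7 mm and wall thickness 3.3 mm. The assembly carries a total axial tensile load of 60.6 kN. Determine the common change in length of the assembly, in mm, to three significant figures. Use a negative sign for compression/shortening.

A_1 = 188.7 mm².
A_2 = 522.5 mm².
Equal strain + equilibrium ⇒ each member carries load in proportion to AE: A₁E₁ = 17170000 N, A₂E₂ = 108700000 N, ΣAE = 125900000 N.
δ = PL/ΣAE = 60600·1190/125900000 = 0.573 mm.

0.573 mm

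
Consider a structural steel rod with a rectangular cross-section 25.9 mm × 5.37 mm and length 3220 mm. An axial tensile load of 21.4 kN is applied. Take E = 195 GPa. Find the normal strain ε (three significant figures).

A = 139.1 mm².
σ = N/A = 153.9 MPa; ε = σ/E = 153.9/195000 = 7.891e-04.

7.89e-04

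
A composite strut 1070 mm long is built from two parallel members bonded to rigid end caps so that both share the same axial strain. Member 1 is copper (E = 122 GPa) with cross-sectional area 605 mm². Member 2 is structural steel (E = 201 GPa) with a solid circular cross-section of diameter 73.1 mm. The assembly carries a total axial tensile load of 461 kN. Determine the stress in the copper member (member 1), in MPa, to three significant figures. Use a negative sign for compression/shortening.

61.3 MPa

A_2 = 4197 mm².
Equal strain + equilibrium ⇒ each member carries load in proportion to AE: A₁E₁ = 73810000 N, A₂E₂ = 843600000 N, ΣAE = 917400000 N.
σ₁ = P·E₁/ΣAE = 461000·122000/917400000 = 61.31 MPa.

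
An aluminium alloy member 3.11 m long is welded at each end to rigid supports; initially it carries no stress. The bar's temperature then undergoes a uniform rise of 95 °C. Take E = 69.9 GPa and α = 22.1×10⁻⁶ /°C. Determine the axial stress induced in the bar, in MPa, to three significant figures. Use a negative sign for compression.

Free thermal expansion αLΔT = 22.1e-6 · 3110 · 95 = 6.529 mm.
The walls impose strain ε = −(6.529)/3110 = -2.0995e-03; σ = Eε = 69900 · -2.0995e-03 = -146.8 MPa.

-147 MPa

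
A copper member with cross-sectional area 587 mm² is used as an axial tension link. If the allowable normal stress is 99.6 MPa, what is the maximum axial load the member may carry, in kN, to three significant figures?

58.5 kN

P_max = σ_allow · A = 99.6 · 587 = 58470 N = 58.47 kN.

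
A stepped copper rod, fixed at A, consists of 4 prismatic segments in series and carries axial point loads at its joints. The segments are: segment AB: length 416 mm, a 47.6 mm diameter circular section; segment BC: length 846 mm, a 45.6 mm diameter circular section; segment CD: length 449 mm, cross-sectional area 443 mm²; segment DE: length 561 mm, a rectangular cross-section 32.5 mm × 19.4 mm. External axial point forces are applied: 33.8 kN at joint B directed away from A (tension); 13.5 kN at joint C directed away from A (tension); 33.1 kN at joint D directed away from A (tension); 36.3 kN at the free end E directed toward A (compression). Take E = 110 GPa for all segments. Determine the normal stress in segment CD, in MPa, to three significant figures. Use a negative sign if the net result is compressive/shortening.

-7.22 MPa

Internal axial forces (sectioning from the free end, tension +): N_DE = -36.3 kN, N_CD = -3.2 kN, N_BC = 10.3 kN, N_AB = 44.1 kN.
σ_CD = N_CD/A_CD = -3200/443 = -7.223 MPa.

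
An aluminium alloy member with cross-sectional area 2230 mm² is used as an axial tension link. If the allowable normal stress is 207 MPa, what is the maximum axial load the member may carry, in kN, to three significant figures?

462 kN

P_max = σ_allow · A = 207 · 2230 = 461600 N = 461.6 kN.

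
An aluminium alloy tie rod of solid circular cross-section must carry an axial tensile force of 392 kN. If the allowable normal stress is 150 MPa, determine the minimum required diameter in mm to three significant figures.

57.7 mm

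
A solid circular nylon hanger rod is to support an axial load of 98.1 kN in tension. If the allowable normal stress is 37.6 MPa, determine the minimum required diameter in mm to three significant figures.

57.6 mm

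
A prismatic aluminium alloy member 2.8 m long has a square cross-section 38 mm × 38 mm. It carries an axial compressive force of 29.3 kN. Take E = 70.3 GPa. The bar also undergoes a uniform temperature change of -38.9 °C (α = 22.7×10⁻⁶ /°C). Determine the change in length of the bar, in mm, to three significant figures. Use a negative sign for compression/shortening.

A = 1444 mm².
δ_mech = NL/(AE) = -29300·2800/(1444·70300) = -0.8082 mm.
δ_thermal = αLΔT = 22.7e-6·2800·-38.9 = -2.472 mm.
δ = δ_mech + δ_thermal = -3.281 mm.

-3.28 mm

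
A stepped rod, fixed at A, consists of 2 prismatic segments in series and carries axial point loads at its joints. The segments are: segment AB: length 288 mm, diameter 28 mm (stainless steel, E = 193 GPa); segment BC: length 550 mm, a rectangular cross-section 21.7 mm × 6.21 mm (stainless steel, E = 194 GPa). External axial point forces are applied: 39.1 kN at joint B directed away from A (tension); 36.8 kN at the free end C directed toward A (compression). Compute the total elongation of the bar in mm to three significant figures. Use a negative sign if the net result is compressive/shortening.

-0.769 mm

Internal axial forces (sectioning from the free end, tension +): N_BC = -36.8 kN, N_AB = 2.3 kN.
A_AB = 615.8 mm².
A_BC = 134.8 mm².
δ_AB = 2300·288/(615.8·193000) = 0.005574 mm
δ_BC = -36800·550/(134.8·194000) = -0.7742 mm
δ = Σδ_i = -0.7686 mm.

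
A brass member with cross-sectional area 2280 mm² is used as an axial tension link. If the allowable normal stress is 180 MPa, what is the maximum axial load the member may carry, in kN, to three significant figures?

410 kN

P_max = σ_allow · A = 180 · 2280 = 410400 N = 410.4 kN.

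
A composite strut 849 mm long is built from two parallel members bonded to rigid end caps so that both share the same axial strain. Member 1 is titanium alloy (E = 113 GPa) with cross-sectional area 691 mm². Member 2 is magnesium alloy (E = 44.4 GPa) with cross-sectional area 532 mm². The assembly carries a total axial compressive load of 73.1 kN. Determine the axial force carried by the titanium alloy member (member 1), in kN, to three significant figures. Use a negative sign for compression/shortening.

Equal strain + equilibrium ⇒ each member carries load in proportion to AE: A₁E₁ = 78080000 N, A₂E₂ = 23620000 N, ΣAE = 101700000 N.
F₁ = P·A₁E₁/ΣAE = -73100·78080000/101700000 = -56120 N.

-56.1 kN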